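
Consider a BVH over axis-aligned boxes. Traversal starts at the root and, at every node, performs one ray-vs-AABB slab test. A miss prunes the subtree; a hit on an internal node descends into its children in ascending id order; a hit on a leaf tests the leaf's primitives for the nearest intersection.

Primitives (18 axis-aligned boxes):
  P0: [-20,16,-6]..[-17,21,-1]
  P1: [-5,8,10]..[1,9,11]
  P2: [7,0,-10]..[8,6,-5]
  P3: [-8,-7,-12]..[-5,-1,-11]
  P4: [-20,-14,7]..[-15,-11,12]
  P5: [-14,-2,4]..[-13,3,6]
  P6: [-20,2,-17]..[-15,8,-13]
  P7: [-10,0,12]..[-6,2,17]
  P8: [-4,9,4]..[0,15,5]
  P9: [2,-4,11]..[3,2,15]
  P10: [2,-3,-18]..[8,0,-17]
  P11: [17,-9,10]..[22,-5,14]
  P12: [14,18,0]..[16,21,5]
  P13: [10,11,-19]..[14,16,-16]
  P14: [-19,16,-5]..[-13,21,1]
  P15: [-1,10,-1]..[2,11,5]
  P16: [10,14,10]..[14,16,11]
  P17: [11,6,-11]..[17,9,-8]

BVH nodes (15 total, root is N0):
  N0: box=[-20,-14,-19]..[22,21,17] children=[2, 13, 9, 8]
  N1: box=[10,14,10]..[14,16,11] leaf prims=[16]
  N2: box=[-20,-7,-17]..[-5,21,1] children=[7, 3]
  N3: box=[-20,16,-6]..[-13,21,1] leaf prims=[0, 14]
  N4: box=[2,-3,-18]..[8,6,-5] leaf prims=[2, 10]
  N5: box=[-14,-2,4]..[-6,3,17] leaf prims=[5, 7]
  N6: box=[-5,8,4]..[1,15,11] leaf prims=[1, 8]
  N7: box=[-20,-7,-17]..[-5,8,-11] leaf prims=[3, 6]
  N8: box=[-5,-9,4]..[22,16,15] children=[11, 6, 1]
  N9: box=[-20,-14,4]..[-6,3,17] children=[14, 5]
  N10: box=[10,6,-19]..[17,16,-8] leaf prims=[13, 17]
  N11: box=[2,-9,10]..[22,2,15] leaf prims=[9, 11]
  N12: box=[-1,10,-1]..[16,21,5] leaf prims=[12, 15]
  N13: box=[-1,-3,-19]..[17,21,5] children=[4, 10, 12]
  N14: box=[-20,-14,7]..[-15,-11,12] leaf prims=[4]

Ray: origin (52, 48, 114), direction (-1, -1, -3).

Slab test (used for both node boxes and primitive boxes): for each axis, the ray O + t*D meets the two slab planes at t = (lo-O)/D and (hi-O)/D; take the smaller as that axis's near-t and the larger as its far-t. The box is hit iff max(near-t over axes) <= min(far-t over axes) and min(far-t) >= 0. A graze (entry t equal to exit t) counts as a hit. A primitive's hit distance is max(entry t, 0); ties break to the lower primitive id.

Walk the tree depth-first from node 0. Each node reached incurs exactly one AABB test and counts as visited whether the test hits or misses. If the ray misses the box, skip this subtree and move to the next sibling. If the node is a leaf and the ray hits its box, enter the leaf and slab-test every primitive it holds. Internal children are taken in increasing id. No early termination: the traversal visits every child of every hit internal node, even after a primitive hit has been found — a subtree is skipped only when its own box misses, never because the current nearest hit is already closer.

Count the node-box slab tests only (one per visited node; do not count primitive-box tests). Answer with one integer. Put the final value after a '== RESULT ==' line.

Traverse from the root:
N0 x:[30,72] y:[27,62] z:[97/3,133/3] -> hit [97/3,133/3], descend [2, 8, 9, 13]
  N2 x:[57,72] y:[27,55] z:[113/3,131/3] -> miss, prune
  N8 x:[30,57] y:[32,57] z:[33,110/3] -> hit [33,110/3], descend [1, 6, 11]
    N1 x:[38,42] y:[32,34] z:[103/3,104/3] -> miss, prune
    N6 x:[51,57] y:[33,40] z:[103/3,110/3] -> miss, prune
    N11 x:[30,50] y:[46,57] z:[33,104/3] -> miss, prune
  N9 x:[58,72] y:[45,62] z:[97/3,110/3] -> miss, prune
  N13 x:[35,53] y:[27,51] z:[109/3,133/3] -> hit [109/3,133/3], descend [4, 10, 12]
    N4 x:[44,50] y:[42,51] z:[119/3,44] -> hit [44,44] leaf, test {P2(miss), P10(miss)}
    N10 x:[35,42] y:[32,42] z:[122/3,133/3] -> hit [122/3,42] leaf, test {P13(miss), P17@t=122/3}
    N12 x:[36,53] y:[27,38] z:[109/3,115/3] -> hit [109/3,38] leaf, test {P12(miss), P15(miss)}

Summary -> nodes [0, 2, 8, 1, 6, 11, 9, 13, 4, 10, 12]; box-tests=11; leaf-entries=3; first=P17

== RESULT ==
11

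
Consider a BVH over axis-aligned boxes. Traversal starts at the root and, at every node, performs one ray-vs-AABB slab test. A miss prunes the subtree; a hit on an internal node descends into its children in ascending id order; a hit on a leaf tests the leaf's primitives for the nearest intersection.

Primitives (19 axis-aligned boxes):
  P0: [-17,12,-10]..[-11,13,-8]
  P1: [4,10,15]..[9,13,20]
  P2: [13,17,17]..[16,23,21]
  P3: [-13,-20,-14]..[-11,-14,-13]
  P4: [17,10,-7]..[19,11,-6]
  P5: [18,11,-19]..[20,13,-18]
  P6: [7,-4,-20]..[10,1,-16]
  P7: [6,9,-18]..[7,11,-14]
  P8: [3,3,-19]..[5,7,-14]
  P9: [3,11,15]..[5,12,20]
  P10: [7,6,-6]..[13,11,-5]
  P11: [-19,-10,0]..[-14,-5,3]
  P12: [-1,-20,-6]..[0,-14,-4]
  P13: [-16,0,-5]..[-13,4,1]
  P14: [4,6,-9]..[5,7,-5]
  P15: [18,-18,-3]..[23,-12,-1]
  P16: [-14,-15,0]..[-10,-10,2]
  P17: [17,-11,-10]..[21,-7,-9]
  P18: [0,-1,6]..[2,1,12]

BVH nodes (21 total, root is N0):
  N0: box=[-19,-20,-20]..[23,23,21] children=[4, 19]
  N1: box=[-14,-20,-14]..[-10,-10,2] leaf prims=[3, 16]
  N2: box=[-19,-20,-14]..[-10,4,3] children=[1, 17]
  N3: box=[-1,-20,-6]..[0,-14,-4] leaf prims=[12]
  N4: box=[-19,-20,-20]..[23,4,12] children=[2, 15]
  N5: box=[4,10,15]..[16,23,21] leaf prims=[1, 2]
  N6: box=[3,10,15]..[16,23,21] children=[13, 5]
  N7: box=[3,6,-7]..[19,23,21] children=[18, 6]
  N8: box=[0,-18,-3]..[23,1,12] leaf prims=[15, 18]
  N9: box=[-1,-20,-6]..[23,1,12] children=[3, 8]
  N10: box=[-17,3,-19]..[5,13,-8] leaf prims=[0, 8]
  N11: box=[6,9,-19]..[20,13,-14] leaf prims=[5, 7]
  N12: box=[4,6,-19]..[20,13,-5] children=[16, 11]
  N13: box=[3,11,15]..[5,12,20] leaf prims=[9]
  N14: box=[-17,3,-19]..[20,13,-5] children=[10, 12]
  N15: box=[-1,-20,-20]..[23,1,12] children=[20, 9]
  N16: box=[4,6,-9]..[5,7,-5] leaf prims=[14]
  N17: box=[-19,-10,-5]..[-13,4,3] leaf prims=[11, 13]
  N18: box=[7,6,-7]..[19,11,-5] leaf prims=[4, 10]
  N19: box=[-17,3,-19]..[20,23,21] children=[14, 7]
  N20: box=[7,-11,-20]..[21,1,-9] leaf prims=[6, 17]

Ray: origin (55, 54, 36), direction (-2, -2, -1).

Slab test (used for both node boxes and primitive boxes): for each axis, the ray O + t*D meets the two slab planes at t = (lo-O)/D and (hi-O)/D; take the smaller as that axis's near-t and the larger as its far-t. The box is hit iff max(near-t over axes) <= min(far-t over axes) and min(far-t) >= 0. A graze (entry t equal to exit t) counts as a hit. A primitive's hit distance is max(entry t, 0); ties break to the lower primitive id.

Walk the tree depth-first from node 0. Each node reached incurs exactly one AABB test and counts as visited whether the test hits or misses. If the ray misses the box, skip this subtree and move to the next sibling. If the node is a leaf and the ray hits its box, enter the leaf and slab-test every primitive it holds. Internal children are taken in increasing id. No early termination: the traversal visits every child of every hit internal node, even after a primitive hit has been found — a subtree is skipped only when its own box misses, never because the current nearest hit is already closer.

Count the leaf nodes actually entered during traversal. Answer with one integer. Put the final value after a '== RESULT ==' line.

Walk:
N0 x:[16,37] y:[31/2,37] z:[15,56] -> hit [16,37], descend [4, 19]
  N4 x:[16,37] y:[25,37] z:[24,56] -> hit [25,37], descend [2, 15]
    N2 x:[65/2,37] y:[25,37] z:[33,50] -> hit [33,37], descend [1, 17]
      N1 x:[65/2,69/2] y:[32,37] z:[34,50] -> hit [34,69/2] leaf, test {P3(miss), P16@t=34}
      N17 x:[34,37] y:[25,32] z:[33,41] -> miss, prune
    N15 x:[16,28] y:[53/2,37] z:[24,56] -> hit [53/2,28], descend [9, 20]
      N9 x:[16,28] y:[53/2,37] z:[24,42] -> hit [53/2,28], descend [3, 8]
        N3 x:[55/2,28] y:[34,37] z:[40,42] -> miss, prune
        N8 x:[16,55/2] y:[53/2,36] z:[24,39] -> hit [53/2,55/2] leaf, test {P15(miss), P18@t=53/2}
      N20 x:[17,24] y:[53/2,65/2] z:[45,56] -> miss, prune
  N19 x:[35/2,36] y:[31/2,51/2] z:[15,55] -> hit [35/2,51/2], descend [7, 14]
    N7 x:[18,26] y:[31/2,24] z:[15,43] -> hit [18,24], descend [6, 18]
      N6 x:[39/2,26] y:[31/2,22] z:[15,21] -> hit [39/2,21], descend [5, 13]
        N5 x:[39/2,51/2] y:[31/2,22] z:[15,21] -> hit [39/2,21] leaf, test {P1(miss), P2(miss)}
        N13 x:[25,26] y:[21,43/2] z:[16,21] -> miss, prune
      N18 x:[18,24] y:[43/2,24] z:[41,43] -> miss, prune
    N14 x:[35/2,36] y:[41/2,51/2] z:[41,55] -> miss, prune

order=[0, 4, 2, 1, 17, 15, 9, 3, 8, 20, 19, 7, 6, 5, 13, 18, 14]  |boxes|=17  |leaves|=3  hit=P18

== RESULT ==
3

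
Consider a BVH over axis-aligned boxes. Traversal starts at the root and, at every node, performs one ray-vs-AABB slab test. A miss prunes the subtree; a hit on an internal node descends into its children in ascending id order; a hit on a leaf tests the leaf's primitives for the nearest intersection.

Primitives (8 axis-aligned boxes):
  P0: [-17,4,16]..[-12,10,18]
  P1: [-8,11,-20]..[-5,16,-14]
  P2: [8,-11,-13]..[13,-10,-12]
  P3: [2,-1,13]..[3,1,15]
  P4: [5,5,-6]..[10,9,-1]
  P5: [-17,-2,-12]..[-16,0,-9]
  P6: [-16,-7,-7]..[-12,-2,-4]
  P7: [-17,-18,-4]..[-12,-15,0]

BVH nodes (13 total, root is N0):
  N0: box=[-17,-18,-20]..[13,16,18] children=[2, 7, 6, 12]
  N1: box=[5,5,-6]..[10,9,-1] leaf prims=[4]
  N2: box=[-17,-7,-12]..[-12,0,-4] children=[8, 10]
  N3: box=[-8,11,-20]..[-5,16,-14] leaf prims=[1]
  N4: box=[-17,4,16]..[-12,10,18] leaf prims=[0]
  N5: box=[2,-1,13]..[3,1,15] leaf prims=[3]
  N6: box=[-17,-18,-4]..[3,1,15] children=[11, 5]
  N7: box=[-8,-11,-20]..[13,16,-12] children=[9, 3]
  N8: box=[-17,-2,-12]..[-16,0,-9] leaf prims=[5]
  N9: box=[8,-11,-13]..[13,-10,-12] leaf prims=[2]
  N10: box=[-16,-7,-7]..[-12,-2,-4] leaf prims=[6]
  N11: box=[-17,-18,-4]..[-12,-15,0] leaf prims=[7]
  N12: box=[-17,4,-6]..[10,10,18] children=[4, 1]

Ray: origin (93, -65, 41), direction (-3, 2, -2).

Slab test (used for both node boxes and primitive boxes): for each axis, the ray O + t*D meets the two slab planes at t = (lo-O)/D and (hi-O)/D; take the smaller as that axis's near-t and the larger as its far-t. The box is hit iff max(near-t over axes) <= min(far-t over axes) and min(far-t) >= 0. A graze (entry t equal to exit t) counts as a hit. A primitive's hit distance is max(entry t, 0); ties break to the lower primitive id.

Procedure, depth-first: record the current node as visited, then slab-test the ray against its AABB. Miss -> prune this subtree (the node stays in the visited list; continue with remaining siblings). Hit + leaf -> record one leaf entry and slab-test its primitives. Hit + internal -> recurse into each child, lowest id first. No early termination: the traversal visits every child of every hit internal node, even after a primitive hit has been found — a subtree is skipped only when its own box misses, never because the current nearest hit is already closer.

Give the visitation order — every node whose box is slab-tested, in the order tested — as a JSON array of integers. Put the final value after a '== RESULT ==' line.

Walk:
N0 x:[80/3,110/3] y:[47/2,81/2] z:[23/2,61/2] -> hit [80/3,61/2], descend [2, 6, 7, 12]
  N2 x:[35,110/3] y:[29,65/2] z:[45/2,53/2] -> miss, prune
  N6 x:[30,110/3] y:[47/2,33] z:[13,45/2] -> miss, prune
  N7 x:[80/3,101/3] y:[27,81/2] z:[53/2,61/2] -> hit [27,61/2], descend [3, 9]
    N3 x:[98/3,101/3] y:[38,81/2] z:[55/2,61/2] -> miss, prune
    N9 x:[80/3,85/3] y:[27,55/2] z:[53/2,27] -> hit [27,27] leaf, test {P2@t=27}
  N12 x:[83/3,110/3] y:[69/2,75/2] z:[23/2,47/2] -> miss, prune

7 AABB tests over nodes [0, 2, 6, 7, 3, 9, 12]; 1 leaf entered; closest P2.

== RESULT ==
[0, 2, 6, 7, 3, 9, 12]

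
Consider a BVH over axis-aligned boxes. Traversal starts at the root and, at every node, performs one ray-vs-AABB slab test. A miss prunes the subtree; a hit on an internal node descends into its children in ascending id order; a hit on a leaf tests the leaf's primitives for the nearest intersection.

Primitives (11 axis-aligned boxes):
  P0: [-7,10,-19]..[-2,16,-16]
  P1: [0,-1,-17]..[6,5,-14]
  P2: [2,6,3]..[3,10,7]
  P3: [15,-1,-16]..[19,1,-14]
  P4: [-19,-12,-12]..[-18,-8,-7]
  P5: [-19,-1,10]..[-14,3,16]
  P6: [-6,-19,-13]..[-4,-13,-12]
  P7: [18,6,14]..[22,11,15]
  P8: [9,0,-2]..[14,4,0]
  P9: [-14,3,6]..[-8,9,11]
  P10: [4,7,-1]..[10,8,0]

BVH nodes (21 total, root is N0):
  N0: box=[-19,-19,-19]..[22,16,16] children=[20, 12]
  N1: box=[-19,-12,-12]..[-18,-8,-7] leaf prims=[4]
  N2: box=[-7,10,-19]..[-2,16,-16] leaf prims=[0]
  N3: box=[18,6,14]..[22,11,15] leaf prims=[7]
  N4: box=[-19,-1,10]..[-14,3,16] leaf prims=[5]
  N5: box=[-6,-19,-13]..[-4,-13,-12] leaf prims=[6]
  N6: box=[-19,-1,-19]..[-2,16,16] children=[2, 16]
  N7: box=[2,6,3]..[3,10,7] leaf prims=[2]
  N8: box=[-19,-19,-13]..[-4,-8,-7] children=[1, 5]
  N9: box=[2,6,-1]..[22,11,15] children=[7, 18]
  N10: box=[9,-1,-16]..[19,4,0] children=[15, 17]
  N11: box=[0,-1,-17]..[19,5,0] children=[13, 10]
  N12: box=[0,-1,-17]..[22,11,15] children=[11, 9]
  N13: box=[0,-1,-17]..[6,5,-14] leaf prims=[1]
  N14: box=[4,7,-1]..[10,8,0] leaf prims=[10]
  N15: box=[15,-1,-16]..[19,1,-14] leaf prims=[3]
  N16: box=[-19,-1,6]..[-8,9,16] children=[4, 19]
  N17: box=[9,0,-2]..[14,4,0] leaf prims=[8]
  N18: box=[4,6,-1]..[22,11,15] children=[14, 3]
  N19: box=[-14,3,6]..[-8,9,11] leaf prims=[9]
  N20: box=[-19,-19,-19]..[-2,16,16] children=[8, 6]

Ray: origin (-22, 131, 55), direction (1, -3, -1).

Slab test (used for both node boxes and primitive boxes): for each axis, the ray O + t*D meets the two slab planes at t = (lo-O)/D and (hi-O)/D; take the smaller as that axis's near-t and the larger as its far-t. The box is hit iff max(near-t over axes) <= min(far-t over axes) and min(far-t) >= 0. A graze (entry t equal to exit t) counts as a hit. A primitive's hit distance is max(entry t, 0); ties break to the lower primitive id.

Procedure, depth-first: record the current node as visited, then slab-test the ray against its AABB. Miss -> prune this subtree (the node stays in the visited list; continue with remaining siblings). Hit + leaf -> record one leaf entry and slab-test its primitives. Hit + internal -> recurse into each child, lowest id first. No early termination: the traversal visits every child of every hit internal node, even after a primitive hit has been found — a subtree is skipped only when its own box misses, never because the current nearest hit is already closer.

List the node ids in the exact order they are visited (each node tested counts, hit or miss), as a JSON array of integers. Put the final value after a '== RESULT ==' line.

Traverse from the root:
N0 x:[3,44] y:[115/3,50] z:[39,74] -> hit [39,44], descend [12, 20]
  N12 x:[22,44] y:[40,44] z:[40,72] -> hit [40,44], descend [9, 11]
    N9 x:[24,44] y:[40,125/3] z:[40,56] -> hit [40,125/3], descend [7, 18]
      N7 x:[24,25] y:[121/3,125/3] z:[48,52] -> miss, prune
      N18 x:[26,44] y:[40,125/3] z:[40,56] -> hit [40,125/3], descend [3, 14]
        N3 x:[40,44] y:[40,125/3] z:[40,41] -> hit [40,41] leaf, test {P7@t=40}
        N14 x:[26,32] y:[41,124/3] z:[55,56] -> miss, prune
    N11 x:[22,41] y:[42,44] z:[55,72] -> miss, prune
  N20 x:[3,20] y:[115/3,50] z:[39,74] -> miss, prune

order=[0, 12, 9, 7, 18, 3, 14, 11, 20]  |boxes|=9  |leaves|=1  hit=P7

== RESULT ==
[0, 12, 9, 7, 18, 3, 14, 11, 20]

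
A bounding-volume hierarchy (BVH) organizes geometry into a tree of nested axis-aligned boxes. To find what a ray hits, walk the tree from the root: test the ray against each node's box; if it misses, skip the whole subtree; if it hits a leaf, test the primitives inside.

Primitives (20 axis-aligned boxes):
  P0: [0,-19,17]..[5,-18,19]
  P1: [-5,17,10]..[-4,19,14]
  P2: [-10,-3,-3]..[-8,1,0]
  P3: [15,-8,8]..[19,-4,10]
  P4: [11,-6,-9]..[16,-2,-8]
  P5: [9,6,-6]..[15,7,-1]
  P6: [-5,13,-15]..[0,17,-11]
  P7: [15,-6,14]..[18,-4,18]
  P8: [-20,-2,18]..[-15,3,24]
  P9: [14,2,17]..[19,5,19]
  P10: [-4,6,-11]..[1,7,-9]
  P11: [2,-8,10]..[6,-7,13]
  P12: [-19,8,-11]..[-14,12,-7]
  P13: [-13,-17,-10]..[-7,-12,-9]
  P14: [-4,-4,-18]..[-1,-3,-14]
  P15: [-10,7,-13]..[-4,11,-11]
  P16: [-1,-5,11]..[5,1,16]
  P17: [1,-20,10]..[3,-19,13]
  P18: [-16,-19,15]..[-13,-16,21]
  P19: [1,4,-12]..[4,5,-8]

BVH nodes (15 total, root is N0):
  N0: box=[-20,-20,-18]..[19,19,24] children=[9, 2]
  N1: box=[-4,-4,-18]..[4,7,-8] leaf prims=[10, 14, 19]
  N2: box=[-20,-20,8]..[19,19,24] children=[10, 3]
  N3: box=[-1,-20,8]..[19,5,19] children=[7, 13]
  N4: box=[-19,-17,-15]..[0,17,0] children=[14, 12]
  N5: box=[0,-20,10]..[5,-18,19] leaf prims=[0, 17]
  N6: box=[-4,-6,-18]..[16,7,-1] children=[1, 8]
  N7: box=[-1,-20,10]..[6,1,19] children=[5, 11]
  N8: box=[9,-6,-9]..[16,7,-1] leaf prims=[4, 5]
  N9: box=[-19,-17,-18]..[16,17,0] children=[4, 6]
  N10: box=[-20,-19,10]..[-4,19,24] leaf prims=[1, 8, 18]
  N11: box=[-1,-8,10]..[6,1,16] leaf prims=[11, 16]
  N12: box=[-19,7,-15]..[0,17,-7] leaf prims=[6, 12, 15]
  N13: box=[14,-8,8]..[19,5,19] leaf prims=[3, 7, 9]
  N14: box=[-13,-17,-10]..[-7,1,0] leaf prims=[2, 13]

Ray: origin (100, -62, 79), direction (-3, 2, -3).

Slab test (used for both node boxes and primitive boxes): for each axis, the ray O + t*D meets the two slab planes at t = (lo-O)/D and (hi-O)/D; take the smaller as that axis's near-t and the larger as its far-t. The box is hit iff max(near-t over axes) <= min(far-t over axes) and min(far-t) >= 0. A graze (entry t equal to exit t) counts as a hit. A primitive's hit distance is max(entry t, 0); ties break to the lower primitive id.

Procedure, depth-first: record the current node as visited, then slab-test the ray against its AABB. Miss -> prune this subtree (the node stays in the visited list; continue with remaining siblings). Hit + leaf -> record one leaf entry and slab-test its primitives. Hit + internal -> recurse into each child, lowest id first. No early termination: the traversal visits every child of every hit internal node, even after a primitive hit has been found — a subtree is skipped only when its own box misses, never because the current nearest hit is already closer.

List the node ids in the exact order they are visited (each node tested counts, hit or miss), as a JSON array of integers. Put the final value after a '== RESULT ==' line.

Traverse from the root:
N0 x:[27,40] y:[21,81/2] z:[55/3,97/3] -> hit [27,97/3], descend [2, 9]
  N2 x:[27,40] y:[21,81/2] z:[55/3,71/3] -> miss, prune
  N9 x:[28,119/3] y:[45/2,79/2] z:[79/3,97/3] -> hit [28,97/3], descend [4, 6]
    N4 x:[100/3,119/3] y:[45/2,79/2] z:[79/3,94/3] -> miss, prune
    N6 x:[28,104/3] y:[28,69/2] z:[80/3,97/3] -> hit [28,97/3], descend [1, 8]
      N1 x:[32,104/3] y:[29,69/2] z:[29,97/3] -> hit [32,97/3] leaf, test {P10(miss), P14(miss), P19(miss)}
      N8 x:[28,91/3] y:[28,69/2] z:[80/3,88/3] -> hit [28,88/3] leaf, test {P4@t=29, P5(miss)}

Visited [0, 2, 9, 4, 6, 1, 8]. Tests: 7 box, 2 leaf. Nearest: P4.

== RESULT ==
[0, 2, 9, 4, 6, 1, 8]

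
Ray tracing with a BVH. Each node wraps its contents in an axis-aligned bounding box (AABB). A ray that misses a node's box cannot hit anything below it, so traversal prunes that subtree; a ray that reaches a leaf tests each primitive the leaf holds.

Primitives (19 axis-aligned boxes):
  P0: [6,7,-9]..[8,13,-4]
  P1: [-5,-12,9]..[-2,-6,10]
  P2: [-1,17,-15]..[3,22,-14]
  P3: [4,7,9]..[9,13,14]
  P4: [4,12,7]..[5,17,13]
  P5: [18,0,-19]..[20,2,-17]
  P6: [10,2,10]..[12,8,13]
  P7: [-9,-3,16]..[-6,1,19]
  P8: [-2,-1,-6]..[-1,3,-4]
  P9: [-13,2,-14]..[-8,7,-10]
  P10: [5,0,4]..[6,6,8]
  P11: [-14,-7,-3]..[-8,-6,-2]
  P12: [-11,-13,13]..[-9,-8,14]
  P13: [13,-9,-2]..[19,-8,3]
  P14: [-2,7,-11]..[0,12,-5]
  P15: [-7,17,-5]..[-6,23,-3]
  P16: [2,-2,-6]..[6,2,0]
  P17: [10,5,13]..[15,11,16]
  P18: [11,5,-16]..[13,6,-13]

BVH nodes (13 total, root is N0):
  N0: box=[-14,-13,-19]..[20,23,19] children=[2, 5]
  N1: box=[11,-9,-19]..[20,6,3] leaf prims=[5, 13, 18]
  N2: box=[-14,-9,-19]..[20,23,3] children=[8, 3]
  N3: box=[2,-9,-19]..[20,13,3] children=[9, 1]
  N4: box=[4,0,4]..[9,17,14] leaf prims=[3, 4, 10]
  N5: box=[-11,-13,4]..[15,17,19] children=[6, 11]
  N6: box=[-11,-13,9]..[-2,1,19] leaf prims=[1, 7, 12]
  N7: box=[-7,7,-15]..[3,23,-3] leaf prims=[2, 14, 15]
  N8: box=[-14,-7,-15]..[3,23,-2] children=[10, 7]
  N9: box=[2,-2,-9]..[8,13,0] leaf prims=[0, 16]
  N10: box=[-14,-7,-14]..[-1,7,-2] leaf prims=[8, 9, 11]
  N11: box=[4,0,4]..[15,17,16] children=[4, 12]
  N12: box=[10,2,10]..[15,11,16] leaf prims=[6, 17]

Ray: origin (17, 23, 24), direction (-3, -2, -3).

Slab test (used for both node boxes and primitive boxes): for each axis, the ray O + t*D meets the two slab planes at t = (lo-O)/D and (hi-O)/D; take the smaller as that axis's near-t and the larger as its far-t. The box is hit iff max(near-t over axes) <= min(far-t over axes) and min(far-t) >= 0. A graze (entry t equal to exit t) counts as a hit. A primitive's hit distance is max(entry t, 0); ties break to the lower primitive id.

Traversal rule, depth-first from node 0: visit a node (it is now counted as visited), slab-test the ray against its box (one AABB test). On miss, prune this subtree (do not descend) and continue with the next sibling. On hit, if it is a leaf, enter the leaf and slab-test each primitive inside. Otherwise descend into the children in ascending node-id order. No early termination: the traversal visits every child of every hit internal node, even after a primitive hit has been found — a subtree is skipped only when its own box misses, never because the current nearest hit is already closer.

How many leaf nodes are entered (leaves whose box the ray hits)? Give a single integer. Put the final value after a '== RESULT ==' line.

Traverse from the root:
N0 x:[-1,31/3] y:[0,18] z:[5/3,43/3] -> hit [5/3,31/3], descend [2, 5]
  N2 x:[-1,31/3] y:[0,16] z:[7,43/3] -> hit [7,31/3], descend [3, 8]
    N3 x:[-1,5] y:[5,16] z:[7,43/3] -> miss, prune
    N8 x:[14/3,31/3] y:[0,15] z:[26/3,13] -> hit [26/3,31/3], descend [7, 10]
      N7 x:[14/3,8] y:[0,8] z:[9,13] -> miss, prune
      N10 x:[6,31/3] y:[8,15] z:[26/3,38/3] -> hit [26/3,31/3] leaf, test {P8(miss), P9(miss), P11(miss)}
  N5 x:[2/3,28/3] y:[3,18] z:[5/3,20/3] -> hit [3,20/3], descend [6, 11]
    N6 x:[19/3,28/3] y:[11,18] z:[5/3,5] -> miss, prune
    N11 x:[2/3,13/3] y:[3,23/2] z:[8/3,20/3] -> hit [3,13/3], descend [4, 12]
      N4 x:[8/3,13/3] y:[3,23/2] z:[10/3,20/3] -> hit [10/3,13/3] leaf, test {P3(miss), P4@t=4, P10(miss)}
      N12 x:[2/3,7/3] y:[6,21/2] z:[8/3,14/3] -> miss, prune

Visited [0, 2, 3, 8, 7, 10, 5, 6, 11, 4, 12]. Tests: 11 box, 2 leaf. Nearest: P4.

== RESULT ==
2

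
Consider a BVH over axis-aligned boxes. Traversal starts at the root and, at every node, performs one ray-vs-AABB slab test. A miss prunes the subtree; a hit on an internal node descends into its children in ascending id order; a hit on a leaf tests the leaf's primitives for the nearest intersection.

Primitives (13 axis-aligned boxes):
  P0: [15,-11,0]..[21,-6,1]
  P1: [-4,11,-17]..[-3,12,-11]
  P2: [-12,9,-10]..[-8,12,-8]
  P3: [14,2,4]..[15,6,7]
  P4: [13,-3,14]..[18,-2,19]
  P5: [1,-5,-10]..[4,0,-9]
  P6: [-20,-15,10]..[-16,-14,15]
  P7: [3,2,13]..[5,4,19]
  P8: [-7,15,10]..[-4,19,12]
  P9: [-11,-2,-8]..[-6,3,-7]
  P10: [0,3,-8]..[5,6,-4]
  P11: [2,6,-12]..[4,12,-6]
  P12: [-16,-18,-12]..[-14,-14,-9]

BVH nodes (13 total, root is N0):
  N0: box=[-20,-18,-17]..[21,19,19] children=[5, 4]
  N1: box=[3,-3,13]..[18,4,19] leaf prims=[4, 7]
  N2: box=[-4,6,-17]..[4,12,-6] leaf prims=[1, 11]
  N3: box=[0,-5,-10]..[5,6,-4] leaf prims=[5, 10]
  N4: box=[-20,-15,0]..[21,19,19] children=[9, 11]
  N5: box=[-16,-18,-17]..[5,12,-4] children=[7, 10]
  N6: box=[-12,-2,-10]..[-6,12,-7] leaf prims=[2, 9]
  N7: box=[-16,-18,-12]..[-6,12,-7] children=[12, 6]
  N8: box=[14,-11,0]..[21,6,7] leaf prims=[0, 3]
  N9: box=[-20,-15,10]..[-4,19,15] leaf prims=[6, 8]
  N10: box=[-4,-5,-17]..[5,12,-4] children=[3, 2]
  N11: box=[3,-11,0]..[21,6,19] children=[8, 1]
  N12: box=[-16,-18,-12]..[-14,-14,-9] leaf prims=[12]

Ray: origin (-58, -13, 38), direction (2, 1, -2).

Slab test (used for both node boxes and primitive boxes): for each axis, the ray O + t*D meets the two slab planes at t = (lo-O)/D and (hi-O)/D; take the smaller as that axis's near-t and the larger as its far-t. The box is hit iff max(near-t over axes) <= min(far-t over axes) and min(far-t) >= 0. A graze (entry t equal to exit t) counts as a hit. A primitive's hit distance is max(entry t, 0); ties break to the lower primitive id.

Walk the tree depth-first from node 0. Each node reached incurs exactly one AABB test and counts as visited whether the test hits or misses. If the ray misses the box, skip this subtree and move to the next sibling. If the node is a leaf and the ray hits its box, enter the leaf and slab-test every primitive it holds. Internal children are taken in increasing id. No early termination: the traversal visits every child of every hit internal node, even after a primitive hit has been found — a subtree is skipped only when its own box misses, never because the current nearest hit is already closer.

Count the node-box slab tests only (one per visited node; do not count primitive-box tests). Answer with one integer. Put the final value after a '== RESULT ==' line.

Trace the traversal:
N0 x:[19,79/2] y:[-5,32] z:[19/2,55/2] -> hit [19,55/2], descend [4, 5]
  N4 x:[19,79/2] y:[-2,32] z:[19/2,19] -> hit [19,19], descend [9, 11]
    N9 x:[19,27] y:[-2,32] z:[23/2,14] -> miss, prune
    N11 x:[61/2,79/2] y:[2,19] z:[19/2,19] -> miss, prune
  N5 x:[21,63/2] y:[-5,25] z:[21,55/2] -> hit [21,25], descend [7, 10]
    N7 x:[21,26] y:[-5,25] z:[45/2,25] -> hit [45/2,25], descend [6, 12]
      N6 x:[23,26] y:[11,25] z:[45/2,24] -> hit [23,24] leaf, test {P2@t=23, P9(miss)}
      N12 x:[21,22] y:[-5,-1] z:[47/2,25] -> miss, prune
    N10 x:[27,63/2] y:[8,25] z:[21,55/2] -> miss, prune

Visited [0, 4, 9, 11, 5, 7, 6, 12, 10]. Tests: 9 box, 1 leaf. Nearest: P2.

== RESULT ==
9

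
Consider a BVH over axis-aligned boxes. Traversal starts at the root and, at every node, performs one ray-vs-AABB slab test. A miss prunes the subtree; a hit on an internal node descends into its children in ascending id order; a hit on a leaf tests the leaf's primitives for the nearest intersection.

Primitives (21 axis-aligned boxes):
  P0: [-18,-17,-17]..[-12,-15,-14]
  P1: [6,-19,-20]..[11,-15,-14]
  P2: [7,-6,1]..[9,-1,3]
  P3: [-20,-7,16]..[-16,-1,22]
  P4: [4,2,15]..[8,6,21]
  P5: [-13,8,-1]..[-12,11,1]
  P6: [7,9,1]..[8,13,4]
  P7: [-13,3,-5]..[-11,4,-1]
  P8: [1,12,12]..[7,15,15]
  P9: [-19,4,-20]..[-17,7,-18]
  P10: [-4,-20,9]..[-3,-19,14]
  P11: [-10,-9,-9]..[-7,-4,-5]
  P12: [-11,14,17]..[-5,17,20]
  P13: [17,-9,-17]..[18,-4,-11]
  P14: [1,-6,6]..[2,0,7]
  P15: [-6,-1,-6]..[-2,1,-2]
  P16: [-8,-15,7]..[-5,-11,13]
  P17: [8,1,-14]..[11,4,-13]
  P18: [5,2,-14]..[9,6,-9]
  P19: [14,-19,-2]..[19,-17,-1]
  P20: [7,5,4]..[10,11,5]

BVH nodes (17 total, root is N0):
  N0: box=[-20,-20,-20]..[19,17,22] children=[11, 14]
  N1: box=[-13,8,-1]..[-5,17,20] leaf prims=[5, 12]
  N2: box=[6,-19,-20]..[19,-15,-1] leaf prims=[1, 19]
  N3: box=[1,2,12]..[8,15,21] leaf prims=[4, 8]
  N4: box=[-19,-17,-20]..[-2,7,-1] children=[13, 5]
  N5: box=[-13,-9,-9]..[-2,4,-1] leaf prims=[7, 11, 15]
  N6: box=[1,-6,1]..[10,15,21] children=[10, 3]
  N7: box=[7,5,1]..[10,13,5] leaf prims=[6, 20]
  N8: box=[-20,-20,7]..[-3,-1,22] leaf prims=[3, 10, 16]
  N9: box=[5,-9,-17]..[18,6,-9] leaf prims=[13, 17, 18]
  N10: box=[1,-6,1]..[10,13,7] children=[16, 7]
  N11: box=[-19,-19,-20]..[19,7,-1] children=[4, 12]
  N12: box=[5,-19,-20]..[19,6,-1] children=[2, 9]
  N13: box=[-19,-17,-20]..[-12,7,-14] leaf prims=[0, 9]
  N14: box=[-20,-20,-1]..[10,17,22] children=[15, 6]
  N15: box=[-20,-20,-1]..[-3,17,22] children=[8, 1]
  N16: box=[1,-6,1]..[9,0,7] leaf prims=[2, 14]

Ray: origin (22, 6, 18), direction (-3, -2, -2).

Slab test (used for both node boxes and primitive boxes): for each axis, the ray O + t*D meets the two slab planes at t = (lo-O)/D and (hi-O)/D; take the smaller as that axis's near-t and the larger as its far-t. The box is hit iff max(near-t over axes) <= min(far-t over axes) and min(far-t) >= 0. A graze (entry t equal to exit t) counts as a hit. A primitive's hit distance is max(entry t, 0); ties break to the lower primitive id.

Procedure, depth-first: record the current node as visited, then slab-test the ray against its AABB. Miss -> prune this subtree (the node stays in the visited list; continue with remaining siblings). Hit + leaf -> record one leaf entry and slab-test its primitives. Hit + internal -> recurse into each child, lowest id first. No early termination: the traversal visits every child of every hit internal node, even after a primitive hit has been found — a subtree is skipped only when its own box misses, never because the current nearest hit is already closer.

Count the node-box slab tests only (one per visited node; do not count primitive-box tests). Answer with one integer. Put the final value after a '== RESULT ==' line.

Traverse from the root:
N0 x:[1,14] y:[-11/2,13] z:[-2,19] -> hit [1,13], descend [11, 14]
  N11 x:[1,41/3] y:[-1/2,25/2] z:[19/2,19] -> hit [19/2,25/2], descend [4, 12]
    N4 x:[8,41/3] y:[-1/2,23/2] z:[19/2,19] -> hit [19/2,23/2], descend [5, 13]
      N5 x:[8,35/3] y:[1,15/2] z:[19/2,27/2] -> miss, prune
      N13 x:[34/3,41/3] y:[-1/2,23/2] z:[16,19] -> miss, prune
    N12 x:[1,17/3] y:[0,25/2] z:[19/2,19] -> miss, prune
  N14 x:[4,14] y:[-11/2,13] z:[-2,19/2] -> hit [4,19/2], descend [6, 15]
    N6 x:[4,7] y:[-9/2,6] z:[-3/2,17/2] -> hit [4,6], descend [3, 10]
      N3 x:[14/3,7] y:[-9/2,2] z:[-3/2,3] -> miss, prune
      N10 x:[4,7] y:[-7/2,6] z:[11/2,17/2] -> hit [11/2,6], descend [7, 16]
        N7 x:[4,5] y:[-7/2,1/2] z:[13/2,17/2] -> miss, prune
        N16 x:[13/3,7] y:[3,6] z:[11/2,17/2] -> hit [11/2,6] leaf, test {P2(miss), P14(miss)}
    N15 x:[25/3,14] y:[-11/2,13] z:[-2,19/2] -> hit [25/3,19/2], descend [1, 8]
      N1 x:[9,35/3] y:[-11/2,-1] z:[-1,19/2] -> miss, prune
      N8 x:[25/3,14] y:[7/2,13] z:[-2,11/2] -> miss, prune

Summary -> nodes [0, 11, 4, 5, 13, 12, 14, 6, 3, 10, 7, 16, 15, 1, 8]; box-tests=15; leaf-entries=1; first=miss

== RESULT ==
15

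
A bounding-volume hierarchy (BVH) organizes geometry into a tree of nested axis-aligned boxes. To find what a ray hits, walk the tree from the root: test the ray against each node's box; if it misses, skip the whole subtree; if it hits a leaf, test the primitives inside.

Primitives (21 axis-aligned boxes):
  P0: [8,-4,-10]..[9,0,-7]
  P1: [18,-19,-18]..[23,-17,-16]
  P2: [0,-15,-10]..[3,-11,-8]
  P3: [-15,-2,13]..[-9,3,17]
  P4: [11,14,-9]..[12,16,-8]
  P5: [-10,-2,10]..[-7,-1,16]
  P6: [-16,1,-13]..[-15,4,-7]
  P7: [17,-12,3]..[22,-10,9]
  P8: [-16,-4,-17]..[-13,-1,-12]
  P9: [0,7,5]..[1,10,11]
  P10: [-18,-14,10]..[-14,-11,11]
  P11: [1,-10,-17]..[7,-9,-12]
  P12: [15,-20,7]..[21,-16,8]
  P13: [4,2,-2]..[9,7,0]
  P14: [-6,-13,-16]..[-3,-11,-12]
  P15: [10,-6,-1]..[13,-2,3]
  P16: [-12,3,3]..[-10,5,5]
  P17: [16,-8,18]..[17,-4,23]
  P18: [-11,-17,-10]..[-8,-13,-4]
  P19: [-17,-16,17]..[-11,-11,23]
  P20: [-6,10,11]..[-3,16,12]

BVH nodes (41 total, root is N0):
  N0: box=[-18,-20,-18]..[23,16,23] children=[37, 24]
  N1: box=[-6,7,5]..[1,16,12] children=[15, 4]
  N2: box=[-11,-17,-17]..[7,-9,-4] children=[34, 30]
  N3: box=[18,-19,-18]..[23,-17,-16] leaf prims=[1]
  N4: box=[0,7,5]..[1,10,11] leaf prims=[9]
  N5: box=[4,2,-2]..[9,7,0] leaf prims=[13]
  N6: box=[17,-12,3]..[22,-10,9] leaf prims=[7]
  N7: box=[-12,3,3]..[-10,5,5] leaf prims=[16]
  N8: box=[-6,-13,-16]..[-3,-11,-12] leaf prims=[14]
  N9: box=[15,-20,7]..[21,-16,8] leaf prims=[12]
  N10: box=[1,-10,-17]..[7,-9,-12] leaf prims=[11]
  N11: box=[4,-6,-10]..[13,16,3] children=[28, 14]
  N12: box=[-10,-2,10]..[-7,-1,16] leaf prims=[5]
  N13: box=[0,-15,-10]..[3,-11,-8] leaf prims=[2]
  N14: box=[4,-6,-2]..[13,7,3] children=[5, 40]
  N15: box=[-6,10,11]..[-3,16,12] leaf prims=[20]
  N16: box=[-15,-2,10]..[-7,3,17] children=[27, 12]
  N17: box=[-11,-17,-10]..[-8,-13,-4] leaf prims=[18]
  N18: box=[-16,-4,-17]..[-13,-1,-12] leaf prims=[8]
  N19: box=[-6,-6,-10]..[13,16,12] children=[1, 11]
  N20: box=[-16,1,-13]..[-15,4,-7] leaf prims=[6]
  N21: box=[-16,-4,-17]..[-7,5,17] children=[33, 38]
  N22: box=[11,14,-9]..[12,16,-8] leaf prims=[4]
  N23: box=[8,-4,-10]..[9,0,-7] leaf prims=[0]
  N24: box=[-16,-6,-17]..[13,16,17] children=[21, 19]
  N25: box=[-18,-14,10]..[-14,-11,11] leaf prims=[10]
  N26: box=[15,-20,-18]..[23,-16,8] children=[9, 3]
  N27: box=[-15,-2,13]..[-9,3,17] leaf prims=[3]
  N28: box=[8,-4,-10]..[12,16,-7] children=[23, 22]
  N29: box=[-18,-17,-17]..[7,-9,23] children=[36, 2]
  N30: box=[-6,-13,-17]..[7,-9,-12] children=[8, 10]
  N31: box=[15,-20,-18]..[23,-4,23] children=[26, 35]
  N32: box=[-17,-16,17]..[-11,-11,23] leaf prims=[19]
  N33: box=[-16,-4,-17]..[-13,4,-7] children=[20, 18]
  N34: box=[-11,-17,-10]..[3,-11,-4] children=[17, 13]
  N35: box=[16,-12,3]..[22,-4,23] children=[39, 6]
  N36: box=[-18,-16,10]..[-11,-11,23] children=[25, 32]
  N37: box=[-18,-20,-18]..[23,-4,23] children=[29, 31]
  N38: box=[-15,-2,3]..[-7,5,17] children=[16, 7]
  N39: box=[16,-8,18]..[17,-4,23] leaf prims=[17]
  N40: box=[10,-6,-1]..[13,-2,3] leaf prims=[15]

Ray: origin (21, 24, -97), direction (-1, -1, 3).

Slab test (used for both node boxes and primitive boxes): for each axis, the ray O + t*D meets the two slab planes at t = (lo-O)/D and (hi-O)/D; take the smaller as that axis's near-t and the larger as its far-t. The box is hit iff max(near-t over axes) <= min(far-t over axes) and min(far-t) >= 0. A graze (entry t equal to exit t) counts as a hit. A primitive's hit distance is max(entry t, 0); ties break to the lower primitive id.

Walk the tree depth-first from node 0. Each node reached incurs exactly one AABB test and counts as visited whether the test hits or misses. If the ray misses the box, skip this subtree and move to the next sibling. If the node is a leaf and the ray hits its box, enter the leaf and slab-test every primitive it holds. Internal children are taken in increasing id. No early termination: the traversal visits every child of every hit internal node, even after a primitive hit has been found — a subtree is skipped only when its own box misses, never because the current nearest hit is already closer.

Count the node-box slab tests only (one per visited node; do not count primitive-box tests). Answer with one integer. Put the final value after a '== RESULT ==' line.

Trace the traversal:
N0 x:[-2,39] y:[8,44] z:[79/3,40] -> hit [79/3,39], descend [24, 37]
  N24 x:[8,37] y:[8,30] z:[80/3,38] -> hit [80/3,30], descend [19, 21]
    N19 x:[8,27] y:[8,30] z:[29,109/3] -> miss, prune
    N21 x:[28,37] y:[19,28] z:[80/3,38] -> hit [28,28], descend [33, 38]
      N33 x:[34,37] y:[20,28] z:[80/3,30] -> miss, prune
      N38 x:[28,36] y:[19,26] z:[100/3,38] -> miss, prune
  N37 x:[-2,39] y:[28,44] z:[79/3,40] -> hit [28,39], descend [29, 31]
    N29 x:[14,39] y:[33,41] z:[80/3,40] -> hit [33,39], descend [2, 36]
      N2 x:[14,32] y:[33,41] z:[80/3,31] -> miss, prune
      N36 x:[32,39] y:[35,40] z:[107/3,40] -> hit [107/3,39], descend [25, 32]
        N25 x:[35,39] y:[35,38] z:[107/3,36] -> hit [107/3,36] leaf, test {P10@t=107/3}
        N32 x:[32,38] y:[35,40] z:[38,40] -> hit [38,38] leaf, test {P19@t=38}
    N31 x:[-2,6] y:[28,44] z:[79/3,40] -> miss, prune

Visited [0, 24, 19, 21, 33, 38, 37, 29, 2, 36, 25, 32, 31]. Tests: 13 box, 2 leaf. Nearest: P10.

== RESULT ==
13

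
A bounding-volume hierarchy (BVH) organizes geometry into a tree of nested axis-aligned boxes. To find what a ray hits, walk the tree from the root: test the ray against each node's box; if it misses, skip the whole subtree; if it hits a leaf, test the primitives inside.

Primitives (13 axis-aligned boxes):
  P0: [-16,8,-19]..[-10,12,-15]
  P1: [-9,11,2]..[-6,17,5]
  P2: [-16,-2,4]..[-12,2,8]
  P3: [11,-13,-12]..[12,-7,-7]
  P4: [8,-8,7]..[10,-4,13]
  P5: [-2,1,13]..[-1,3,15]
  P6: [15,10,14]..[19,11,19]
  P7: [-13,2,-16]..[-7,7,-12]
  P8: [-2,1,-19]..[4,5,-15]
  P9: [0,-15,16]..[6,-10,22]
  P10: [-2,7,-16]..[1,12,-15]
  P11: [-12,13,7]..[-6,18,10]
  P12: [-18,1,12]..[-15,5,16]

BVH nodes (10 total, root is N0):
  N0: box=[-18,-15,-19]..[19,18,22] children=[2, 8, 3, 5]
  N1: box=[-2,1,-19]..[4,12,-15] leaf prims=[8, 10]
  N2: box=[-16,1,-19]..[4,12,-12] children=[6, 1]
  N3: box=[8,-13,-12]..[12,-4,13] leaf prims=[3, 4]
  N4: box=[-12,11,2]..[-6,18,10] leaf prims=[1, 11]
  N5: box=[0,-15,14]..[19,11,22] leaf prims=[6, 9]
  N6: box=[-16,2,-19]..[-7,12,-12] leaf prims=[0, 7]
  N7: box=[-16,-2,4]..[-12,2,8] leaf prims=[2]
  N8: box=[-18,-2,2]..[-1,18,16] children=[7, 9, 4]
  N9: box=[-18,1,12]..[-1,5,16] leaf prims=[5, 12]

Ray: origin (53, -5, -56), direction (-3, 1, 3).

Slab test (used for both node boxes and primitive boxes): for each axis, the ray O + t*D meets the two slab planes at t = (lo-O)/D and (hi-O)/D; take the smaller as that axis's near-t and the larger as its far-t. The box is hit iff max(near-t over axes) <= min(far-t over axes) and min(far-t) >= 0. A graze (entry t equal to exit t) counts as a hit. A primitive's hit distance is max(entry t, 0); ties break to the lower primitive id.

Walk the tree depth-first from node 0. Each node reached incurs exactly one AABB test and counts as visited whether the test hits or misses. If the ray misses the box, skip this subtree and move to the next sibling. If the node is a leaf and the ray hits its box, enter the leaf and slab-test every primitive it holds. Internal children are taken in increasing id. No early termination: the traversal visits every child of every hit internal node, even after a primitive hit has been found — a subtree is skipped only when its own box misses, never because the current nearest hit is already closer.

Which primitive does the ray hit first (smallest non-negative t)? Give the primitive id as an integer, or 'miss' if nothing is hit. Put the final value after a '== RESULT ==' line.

Traverse from the root:
N0 x:[34/3,71/3] y:[-10,23] z:[37/3,26] -> hit [37/3,23], descend [2, 3, 5, 8]
  N2 x:[49/3,23] y:[6,17] z:[37/3,44/3] -> miss, prune
  N3 x:[41/3,15] y:[-8,1] z:[44/3,23] -> miss, prune
  N5 x:[34/3,53/3] y:[-10,16] z:[70/3,26] -> miss, prune
  N8 x:[18,71/3] y:[3,23] z:[58/3,24] -> hit [58/3,23], descend [4, 7, 9]
    N4 x:[59/3,65/3] y:[16,23] z:[58/3,22] -> hit [59/3,65/3] leaf, test {P1@t=59/3, P11@t=21}
    N7 x:[65/3,23] y:[3,7] z:[20,64/3] -> miss, prune
    N9 x:[18,71/3] y:[6,10] z:[68/3,24] -> miss, prune

8 AABB tests over nodes [0, 2, 3, 5, 8, 4, 7, 9]; 1 leaf entered; closest P1.

== RESULT ==
1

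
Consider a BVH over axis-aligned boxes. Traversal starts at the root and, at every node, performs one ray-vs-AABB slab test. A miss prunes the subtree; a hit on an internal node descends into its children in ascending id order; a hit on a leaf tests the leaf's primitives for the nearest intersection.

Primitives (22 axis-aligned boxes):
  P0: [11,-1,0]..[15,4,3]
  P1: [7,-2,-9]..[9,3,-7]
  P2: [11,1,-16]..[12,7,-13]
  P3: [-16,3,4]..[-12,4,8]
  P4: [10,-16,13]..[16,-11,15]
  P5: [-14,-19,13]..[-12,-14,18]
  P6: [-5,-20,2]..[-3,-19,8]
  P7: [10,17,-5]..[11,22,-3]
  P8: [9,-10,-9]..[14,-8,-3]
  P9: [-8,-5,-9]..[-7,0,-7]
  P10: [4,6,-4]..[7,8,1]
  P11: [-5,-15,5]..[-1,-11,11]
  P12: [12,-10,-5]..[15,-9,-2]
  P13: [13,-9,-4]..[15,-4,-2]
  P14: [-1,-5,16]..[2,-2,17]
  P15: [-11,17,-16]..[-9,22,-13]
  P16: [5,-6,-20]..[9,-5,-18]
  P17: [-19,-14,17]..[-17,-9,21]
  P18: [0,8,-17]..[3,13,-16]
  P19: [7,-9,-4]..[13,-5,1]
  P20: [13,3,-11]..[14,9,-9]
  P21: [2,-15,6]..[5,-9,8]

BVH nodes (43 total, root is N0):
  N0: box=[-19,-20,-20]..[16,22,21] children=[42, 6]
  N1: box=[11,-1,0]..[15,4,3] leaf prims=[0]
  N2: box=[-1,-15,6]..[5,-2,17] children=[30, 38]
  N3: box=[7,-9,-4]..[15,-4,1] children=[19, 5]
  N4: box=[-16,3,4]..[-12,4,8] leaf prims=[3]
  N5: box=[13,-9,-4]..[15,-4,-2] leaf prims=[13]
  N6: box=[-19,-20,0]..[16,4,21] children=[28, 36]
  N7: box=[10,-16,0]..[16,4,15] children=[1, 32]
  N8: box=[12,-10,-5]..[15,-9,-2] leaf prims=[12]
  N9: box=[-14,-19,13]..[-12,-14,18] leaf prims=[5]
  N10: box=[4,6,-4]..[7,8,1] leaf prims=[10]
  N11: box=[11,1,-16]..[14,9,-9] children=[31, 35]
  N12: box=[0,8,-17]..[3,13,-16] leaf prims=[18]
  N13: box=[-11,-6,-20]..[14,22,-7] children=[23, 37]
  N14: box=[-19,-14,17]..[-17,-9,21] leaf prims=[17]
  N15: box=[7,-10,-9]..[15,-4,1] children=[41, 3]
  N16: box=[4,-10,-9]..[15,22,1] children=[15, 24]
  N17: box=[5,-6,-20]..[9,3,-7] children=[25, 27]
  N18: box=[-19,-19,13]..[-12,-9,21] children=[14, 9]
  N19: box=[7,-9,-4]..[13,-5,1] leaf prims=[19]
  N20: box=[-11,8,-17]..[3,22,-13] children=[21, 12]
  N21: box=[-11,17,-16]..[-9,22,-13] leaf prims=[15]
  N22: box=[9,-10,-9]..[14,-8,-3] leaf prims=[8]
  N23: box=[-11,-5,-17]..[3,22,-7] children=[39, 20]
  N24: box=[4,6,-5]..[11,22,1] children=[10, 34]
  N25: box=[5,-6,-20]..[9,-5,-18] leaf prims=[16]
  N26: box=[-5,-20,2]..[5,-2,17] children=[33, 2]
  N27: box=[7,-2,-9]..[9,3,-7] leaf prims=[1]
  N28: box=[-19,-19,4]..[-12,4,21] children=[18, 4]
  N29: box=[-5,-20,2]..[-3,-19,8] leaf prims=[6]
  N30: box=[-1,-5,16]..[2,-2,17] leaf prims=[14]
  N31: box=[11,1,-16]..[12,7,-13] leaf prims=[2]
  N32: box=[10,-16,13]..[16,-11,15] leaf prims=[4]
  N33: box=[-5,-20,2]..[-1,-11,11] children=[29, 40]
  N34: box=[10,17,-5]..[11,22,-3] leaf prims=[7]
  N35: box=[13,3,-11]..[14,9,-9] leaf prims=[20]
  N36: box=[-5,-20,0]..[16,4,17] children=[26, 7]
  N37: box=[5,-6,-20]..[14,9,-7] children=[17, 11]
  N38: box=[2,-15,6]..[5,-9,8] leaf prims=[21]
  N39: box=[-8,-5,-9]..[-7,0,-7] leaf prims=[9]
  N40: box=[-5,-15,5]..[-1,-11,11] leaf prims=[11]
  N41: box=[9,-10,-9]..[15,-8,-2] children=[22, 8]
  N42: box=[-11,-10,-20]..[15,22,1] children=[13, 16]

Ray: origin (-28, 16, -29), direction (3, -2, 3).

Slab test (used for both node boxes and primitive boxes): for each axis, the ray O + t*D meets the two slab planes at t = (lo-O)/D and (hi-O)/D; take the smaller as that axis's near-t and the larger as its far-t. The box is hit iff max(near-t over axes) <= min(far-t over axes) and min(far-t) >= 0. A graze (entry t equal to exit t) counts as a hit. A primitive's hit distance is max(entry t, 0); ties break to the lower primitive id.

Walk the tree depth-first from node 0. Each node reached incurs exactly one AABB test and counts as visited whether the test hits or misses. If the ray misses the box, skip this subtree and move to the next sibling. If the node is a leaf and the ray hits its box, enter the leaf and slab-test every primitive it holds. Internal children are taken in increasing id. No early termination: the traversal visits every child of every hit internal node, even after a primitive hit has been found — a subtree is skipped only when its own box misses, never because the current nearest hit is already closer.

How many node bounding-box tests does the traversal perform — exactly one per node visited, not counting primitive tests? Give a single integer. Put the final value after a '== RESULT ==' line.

Trace the traversal:
N0 x:[3,44/3] y:[-3,18] z:[3,50/3] -> hit [3,44/3], descend [6, 42]
  N6 x:[3,44/3] y:[6,18] z:[29/3,50/3] -> hit [29/3,44/3], descend [28, 36]
    N28 x:[3,16/3] y:[6,35/2] z:[11,50/3] -> miss, prune
    N36 x:[23/3,44/3] y:[6,18] z:[29/3,46/3] -> hit [29/3,44/3], descend [7, 26]
      N7 x:[38/3,44/3] y:[6,16] z:[29/3,44/3] -> hit [38/3,44/3], descend [1, 32]
        N1 x:[13,43/3] y:[6,17/2] z:[29/3,32/3] -> miss, prune
        N32 x:[38/3,44/3] y:[27/2,16] z:[14,44/3] -> hit [14,44/3] leaf, test {P4@t=14}
      N26 x:[23/3,11] y:[9,18] z:[31/3,46/3] -> hit [31/3,11], descend [2, 33]
        N2 x:[9,11] y:[9,31/2] z:[35/3,46/3] -> miss, prune
        N33 x:[23/3,9] y:[27/2,18] z:[31/3,40/3] -> miss, prune
  N42 x:[17/3,43/3] y:[-3,13] z:[3,10] -> hit [17/3,10], descend [13, 16]
    N13 x:[17/3,14] y:[-3,11] z:[3,22/3] -> hit [17/3,22/3], descend [23, 37]
      N23 x:[17/3,31/3] y:[-3,21/2] z:[4,22/3] -> hit [17/3,22/3], descend [20, 39]
        N20 x:[17/3,31/3] y:[-3,4] z:[4,16/3] -> miss, prune
        N39 x:[20/3,7] y:[8,21/2] z:[20/3,22/3] -> miss, prune
      N37 x:[11,14] y:[7/2,11] z:[3,22/3] -> miss, prune
    N16 x:[32/3,43/3] y:[-3,13] z:[20/3,10] -> miss, prune

17 AABB tests over nodes [0, 6, 28, 36, 7, 1, 32, 26, 2, 33, 42, 13, 23, 20, 39, 37, 16]; 1 leaf entered; closest P4.

== RESULT ==
17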